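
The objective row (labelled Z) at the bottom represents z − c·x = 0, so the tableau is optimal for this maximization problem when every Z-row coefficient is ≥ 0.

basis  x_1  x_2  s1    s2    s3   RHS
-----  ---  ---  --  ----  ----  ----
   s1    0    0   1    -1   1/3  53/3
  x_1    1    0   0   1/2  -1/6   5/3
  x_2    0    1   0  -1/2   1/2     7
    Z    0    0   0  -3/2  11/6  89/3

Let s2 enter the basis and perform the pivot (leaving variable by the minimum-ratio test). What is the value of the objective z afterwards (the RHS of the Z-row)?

104/3

Ratio test on column s2 — row 1: entry -1 ≤ 0; row 2: (5/3)/(1/2) = 10/3; row 3: entry -1/2 ≤ 0. Minimum is 10/3 at row 2 (x_1 leaves); pivot element 1/2.
Pivot on row 2; the Z-row RHS becomes 89/3 − (-3/2)·(10/3) = 104/3.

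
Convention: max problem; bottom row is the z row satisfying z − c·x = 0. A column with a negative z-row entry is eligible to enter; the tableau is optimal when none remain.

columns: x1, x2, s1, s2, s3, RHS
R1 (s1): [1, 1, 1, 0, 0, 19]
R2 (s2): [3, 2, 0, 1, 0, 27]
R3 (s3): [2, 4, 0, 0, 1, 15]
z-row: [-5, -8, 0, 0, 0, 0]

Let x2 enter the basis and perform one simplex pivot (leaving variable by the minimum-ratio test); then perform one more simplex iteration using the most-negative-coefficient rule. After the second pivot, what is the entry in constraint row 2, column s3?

-3/2

Ratio test on column x2 — row 1: 19/1 = 19; row 2: 27/2 = 27/2; row 3: 15/4 = 15/4. Minimum is 15/4 at row 3 (s3 leaves); pivot element 4.
Divide row 3 by 4; eliminate column x2 from the other rows.
Second iteration: most negative z-row entry is -1 in column x1, so x1 enters.
Ratio test on column x1 — row 1: (61/4)/(1/2) = 61/2; row 2: (39/2)/2 = 39/4; row 3: (15/4)/(1/2) = 15/2. Minimum is 15/2 at row 3 (x2 leaves); pivot element 1/2.
Divide row 3 by 1/2; eliminate column x1 from the other rows.
After both pivots, the entry at constraint row 2, column s3 is -3/2.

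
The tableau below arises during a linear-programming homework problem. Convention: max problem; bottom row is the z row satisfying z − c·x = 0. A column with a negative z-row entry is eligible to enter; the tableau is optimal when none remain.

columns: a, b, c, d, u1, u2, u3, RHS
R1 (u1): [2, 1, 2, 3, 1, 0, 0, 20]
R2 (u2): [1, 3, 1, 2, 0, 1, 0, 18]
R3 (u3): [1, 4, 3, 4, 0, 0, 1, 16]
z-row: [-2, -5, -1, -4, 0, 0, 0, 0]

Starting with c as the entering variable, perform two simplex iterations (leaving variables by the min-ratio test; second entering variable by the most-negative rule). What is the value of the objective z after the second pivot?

20

Ratio test on column c — row 1: 20/2 = 10; row 2: 18/1 = 18; row 3: 16/3 = 16/3. Minimum is 16/3 at row 3 (u3 leaves); pivot element 3.
Pivot on row 3; the z-row RHS becomes 0 − (-1)·(16/3) = 16/3.
Next entering variable (most negative z-row entry -11/3): b.
Ratio test on column b — row 1: entry -5/3 ≤ 0; row 2: (38/3)/(5/3) = 38/5; row 3: (16/3)/(4/3) = 4. Minimum is 4 at row 3 (c leaves); pivot element 4/3.
After the second pivot the z-row RHS is 16/3 − (-11/3)·4 = 20.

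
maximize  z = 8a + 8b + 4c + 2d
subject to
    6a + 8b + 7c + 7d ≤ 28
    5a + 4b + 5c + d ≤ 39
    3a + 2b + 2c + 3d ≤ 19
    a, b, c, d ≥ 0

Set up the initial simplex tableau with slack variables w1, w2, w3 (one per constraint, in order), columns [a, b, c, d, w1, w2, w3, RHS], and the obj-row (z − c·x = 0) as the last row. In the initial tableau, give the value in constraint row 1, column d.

7

Constraint 1 has coefficient 7 on d.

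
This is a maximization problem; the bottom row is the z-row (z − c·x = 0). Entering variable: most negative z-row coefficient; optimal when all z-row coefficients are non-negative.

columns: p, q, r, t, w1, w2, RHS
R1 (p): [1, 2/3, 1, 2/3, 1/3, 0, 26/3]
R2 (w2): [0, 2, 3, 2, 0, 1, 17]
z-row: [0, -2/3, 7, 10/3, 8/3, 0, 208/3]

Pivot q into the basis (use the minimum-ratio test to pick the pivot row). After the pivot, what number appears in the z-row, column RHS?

75

Ratio test on column q — row 1: (26/3)/(2/3) = 13; row 2: 17/2 = 17/2. Minimum is 17/2 at row 2 (w2 leaves); pivot element 2.
Divide row 2 by 2; eliminate column q from the other rows.
z-row update in column RHS: 208/3 − (-2/3)·(17/2) = 75.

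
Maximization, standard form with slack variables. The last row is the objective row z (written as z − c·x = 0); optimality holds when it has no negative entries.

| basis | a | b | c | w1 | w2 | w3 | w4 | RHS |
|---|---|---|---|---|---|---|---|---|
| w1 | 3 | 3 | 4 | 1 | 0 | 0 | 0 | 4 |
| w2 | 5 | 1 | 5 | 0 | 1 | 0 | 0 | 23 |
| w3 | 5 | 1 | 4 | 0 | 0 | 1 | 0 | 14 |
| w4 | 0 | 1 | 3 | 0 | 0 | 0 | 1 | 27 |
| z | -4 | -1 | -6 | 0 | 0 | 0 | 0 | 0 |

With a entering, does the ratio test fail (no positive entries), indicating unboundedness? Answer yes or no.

Column a has positive entries in row(s) 1, 2, 3, so the ratio test bounds it — not unbounded.

no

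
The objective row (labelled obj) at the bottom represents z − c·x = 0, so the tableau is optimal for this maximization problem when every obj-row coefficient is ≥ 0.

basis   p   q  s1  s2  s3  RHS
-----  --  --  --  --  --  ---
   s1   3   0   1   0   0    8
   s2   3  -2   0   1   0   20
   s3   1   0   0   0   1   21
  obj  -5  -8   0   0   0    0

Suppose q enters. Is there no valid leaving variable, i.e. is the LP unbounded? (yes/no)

Every constraint-row entry in column q is ≤ 0, so increasing q is unbounded.

yes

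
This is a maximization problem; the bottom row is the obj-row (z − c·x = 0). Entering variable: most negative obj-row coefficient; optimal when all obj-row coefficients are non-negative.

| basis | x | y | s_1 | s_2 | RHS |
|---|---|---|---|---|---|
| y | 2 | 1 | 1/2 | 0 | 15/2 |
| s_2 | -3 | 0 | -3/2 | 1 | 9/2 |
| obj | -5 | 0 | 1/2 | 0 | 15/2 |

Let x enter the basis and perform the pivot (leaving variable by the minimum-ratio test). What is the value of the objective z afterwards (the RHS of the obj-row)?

Ratio test on column x — row 1: (15/2)/2 = 15/4; row 2: entry -3 ≤ 0. Minimum is 15/4 at row 1 (y leaves); pivot element 2.
Pivot on row 1; the obj-row RHS becomes 15/2 − (-5)·(15/4) = 105/4.

105/4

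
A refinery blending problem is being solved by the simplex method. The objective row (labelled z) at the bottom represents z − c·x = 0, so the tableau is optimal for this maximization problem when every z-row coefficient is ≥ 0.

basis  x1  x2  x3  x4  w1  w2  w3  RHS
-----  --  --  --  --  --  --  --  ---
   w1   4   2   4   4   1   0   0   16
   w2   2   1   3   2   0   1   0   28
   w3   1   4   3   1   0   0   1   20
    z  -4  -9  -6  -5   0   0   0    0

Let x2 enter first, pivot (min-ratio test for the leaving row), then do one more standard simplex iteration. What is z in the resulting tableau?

348/7

Ratio test on column x2 — row 1: 16/2 = 8; row 2: 28/1 = 28; row 3: 20/4 = 5. Minimum is 5 at row 3 (w3 leaves); pivot element 4.
Pivot on row 3; the z-row RHS becomes 0 − (-9)·5 = 45.
Next entering variable (most negative z-row entry -11/4): x4.
Ratio test on column x4 — row 1: 6/(7/2) = 12/7; row 2: 23/(7/4) = 92/7; row 3: 5/(1/4) = 20. Minimum is 12/7 at row 1 (w1 leaves); pivot element 7/2.
After the second pivot the z-row RHS is 45 − (-11/4)·(12/7) = 348/7.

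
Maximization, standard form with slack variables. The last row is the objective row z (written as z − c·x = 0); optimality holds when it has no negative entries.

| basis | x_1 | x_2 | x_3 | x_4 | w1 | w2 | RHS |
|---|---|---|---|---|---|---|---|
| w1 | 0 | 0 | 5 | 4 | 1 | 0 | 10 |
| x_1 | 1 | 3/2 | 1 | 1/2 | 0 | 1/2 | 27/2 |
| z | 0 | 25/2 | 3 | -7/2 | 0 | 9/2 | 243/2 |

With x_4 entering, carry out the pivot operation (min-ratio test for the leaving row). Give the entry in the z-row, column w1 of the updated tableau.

Ratio test on column x_4 — row 1: 10/4 = 5/2; row 2: (27/2)/(1/2) = 27. Minimum is 5/2 at row 1 (w1 leaves); pivot element 4.
Divide row 1 by 4; eliminate column x_4 from the other rows.
z-row update in column w1: 0 − (-7/2)·(1/4) = 7/8.

7/8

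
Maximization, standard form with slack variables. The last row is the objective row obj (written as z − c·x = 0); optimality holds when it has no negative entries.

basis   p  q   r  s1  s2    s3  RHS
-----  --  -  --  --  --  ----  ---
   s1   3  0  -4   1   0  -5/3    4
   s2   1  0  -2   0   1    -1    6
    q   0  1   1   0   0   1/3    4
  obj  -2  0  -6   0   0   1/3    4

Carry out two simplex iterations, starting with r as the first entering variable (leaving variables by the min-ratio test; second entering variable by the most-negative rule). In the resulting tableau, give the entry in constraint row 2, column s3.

Ratio test on column r — row 1: entry -4 ≤ 0; row 2: entry -2 ≤ 0; row 3: 4/1 = 4. Minimum is 4 at row 3 (q leaves); pivot element 1.
Divide row 3 by 1; eliminate column r from the other rows.
Second iteration: most negative obj-row entry is -2 in column p, so p enters.
Ratio test on column p — row 1: 20/3 = 20/3; row 2: 14/1 = 14; row 3: entry 0 ≤ 0. Minimum is 20/3 at row 1 (s1 leaves); pivot element 3.
Divide row 1 by 3; eliminate column p from the other rows.
After both pivots, the entry at constraint row 2, column s3 is -2/9.

-2/9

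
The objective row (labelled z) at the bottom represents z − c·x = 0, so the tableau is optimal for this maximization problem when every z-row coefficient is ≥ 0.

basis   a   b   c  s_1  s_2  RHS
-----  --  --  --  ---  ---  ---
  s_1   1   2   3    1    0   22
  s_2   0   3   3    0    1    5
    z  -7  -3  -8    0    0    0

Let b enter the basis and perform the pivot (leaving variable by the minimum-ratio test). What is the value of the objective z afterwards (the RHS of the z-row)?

5

Ratio test on column b — row 1: 22/2 = 11; row 2: 5/3 = 5/3. Minimum is 5/3 at row 2 (s_2 leaves); pivot element 3.
Pivot on row 2; the z-row RHS becomes 0 − (-3)·(5/3) = 5.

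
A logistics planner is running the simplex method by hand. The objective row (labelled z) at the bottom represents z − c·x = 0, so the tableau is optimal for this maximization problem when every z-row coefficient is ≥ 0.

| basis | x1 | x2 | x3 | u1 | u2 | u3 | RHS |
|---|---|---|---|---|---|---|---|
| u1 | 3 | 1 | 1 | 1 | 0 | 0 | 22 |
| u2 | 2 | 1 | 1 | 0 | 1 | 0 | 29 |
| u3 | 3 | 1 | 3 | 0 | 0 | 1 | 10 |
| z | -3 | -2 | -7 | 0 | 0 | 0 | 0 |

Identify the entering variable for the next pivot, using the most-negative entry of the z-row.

Negative z-row entries: x1: -3, x2: -2, x3: -7.
The most negative is -7 in column x3, so x3 enters.

x3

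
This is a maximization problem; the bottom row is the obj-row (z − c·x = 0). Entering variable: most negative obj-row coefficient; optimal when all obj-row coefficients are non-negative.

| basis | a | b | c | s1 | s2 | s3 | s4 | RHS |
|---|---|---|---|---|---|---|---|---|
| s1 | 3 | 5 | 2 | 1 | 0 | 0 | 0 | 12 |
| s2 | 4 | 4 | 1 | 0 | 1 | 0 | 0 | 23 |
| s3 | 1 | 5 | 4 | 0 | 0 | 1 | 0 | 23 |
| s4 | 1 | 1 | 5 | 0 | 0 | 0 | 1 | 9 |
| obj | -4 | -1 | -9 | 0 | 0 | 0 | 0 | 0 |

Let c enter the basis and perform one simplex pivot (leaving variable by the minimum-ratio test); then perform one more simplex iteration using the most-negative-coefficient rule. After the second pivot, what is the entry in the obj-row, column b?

Ratio test on column c — row 1: 12/2 = 6; row 2: 23/1 = 23; row 3: 23/4 = 23/4; row 4: 9/5 = 9/5. Minimum is 9/5 at row 4 (s4 leaves); pivot element 5.
Divide row 4 by 5; eliminate column c from the other rows.
Second iteration: most negative obj-row entry is -11/5 in column a, so a enters.
Ratio test on column a — row 1: (42/5)/(13/5) = 42/13; row 2: (106/5)/(19/5) = 106/19; row 3: (79/5)/(1/5) = 79; row 4: (9/5)/(1/5) = 9. Minimum is 42/13 at row 1 (s1 leaves); pivot element 13/5.
Divide row 1 by 13/5; eliminate column a from the other rows.
After both pivots, the entry at the obj-row, column b is 61/13.

61/13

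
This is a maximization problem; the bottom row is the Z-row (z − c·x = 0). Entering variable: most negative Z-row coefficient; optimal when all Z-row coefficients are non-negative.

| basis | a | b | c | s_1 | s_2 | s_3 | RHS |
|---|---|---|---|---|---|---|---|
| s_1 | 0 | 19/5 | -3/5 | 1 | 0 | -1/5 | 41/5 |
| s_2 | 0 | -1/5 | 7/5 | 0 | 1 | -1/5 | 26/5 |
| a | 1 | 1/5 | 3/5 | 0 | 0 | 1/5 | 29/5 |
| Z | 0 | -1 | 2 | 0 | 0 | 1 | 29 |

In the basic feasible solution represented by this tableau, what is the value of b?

0

b is not in the basis, so in the current basic feasible solution b = 0.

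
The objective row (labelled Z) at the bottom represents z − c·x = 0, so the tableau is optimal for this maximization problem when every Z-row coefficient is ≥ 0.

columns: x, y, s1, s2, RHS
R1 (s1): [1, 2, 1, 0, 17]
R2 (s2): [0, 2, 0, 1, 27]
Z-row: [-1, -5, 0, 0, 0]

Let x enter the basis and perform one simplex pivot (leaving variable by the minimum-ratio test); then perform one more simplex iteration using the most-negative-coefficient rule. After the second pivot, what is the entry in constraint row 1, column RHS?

Ratio test on column x — row 1: 17/1 = 17; row 2: entry 0 ≤ 0. Minimum is 17 at row 1 (s1 leaves); pivot element 1.
Divide row 1 by 1; eliminate column x from the other rows.
Second iteration: most negative Z-row entry is -3 in column y, so y enters.
Ratio test on column y — row 1: 17/2 = 17/2; row 2: 27/2 = 27/2. Minimum is 17/2 at row 1 (x leaves); pivot element 2.
Divide row 1 by 2; eliminate column y from the other rows.
After both pivots, the entry at constraint row 1, column RHS is 17/2.

17/2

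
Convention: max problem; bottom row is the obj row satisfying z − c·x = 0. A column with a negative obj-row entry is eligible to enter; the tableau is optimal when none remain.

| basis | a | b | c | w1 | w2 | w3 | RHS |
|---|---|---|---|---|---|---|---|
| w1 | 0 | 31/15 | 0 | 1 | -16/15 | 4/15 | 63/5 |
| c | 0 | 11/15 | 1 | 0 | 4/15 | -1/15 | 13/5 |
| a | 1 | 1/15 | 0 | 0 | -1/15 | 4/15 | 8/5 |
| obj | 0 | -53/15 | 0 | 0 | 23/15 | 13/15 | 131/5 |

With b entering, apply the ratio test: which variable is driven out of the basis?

Column b entries and ratios — w1: (63/5)/(31/15) = 189/31; c: (13/5)/(11/15) = 39/11; a: (8/5)/(1/15) = 24.
Smallest ratio is 39/11 in the row of c, so c leaves.

c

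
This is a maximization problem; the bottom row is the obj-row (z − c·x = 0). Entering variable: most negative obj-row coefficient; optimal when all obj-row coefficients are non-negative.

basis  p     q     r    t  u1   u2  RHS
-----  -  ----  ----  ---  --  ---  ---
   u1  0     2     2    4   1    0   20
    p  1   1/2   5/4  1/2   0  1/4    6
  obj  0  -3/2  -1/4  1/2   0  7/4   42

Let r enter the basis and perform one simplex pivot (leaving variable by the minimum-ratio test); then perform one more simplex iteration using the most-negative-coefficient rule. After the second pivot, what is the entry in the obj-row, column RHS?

166/3

Ratio test on column r — row 1: 20/2 = 10; row 2: 6/(5/4) = 24/5. Minimum is 24/5 at row 2 (p leaves); pivot element 5/4.
Divide row 2 by 5/4; eliminate column r from the other rows.
Second iteration: most negative obj-row entry is -7/5 in column q, so q enters.
Ratio test on column q — row 1: (52/5)/(6/5) = 26/3; row 2: (24/5)/(2/5) = 12. Minimum is 26/3 at row 1 (u1 leaves); pivot element 6/5.
Divide row 1 by 6/5; eliminate column q from the other rows.
After both pivots, the entry at the obj-row, column RHS is 166/3.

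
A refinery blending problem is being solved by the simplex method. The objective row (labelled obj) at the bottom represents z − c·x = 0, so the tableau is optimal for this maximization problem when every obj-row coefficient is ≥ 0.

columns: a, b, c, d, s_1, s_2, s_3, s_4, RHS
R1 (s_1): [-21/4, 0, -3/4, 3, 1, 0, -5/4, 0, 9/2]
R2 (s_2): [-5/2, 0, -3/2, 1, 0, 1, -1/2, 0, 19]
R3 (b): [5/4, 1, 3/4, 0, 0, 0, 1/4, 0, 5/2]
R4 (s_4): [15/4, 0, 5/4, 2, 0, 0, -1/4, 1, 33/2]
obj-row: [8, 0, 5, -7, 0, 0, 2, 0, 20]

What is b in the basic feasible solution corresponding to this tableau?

b is basic (row 3); its value is the RHS of that row, 5/2.

5/2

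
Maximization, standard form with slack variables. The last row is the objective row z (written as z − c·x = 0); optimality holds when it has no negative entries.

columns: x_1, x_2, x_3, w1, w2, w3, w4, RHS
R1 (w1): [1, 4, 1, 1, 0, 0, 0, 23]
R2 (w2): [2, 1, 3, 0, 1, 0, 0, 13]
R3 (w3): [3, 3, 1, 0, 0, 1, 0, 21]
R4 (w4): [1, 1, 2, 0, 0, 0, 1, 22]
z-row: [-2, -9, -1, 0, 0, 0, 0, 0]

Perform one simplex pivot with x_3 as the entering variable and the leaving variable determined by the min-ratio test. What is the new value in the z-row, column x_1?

Ratio test on column x_3 — row 1: 23/1 = 23; row 2: 13/3 = 13/3; row 3: 21/1 = 21; row 4: 22/2 = 11. Minimum is 13/3 at row 2 (w2 leaves); pivot element 3.
Divide row 2 by 3; eliminate column x_3 from the other rows.
z-row update in column x_1: -2 − (-1)·(2/3) = -4/3.

-4/3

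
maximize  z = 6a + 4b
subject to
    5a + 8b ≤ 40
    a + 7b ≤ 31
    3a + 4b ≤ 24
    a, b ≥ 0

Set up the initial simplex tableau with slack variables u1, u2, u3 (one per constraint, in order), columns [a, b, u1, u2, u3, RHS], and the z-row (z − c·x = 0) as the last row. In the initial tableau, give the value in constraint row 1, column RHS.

The RHS of constraint 1 is b_1 = 40.

40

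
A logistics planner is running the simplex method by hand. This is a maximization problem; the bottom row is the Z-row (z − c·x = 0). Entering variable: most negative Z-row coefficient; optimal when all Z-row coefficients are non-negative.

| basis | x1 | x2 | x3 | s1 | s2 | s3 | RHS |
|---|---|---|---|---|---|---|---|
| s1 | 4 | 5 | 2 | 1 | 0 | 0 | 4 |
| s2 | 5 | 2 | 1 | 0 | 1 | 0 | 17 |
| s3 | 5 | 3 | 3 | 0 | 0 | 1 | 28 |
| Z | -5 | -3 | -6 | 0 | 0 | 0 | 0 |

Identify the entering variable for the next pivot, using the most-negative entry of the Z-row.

Negative Z-row entries: x1: -5, x2: -3, x3: -6.
The most negative is -6 in column x3, so x3 enters.

x3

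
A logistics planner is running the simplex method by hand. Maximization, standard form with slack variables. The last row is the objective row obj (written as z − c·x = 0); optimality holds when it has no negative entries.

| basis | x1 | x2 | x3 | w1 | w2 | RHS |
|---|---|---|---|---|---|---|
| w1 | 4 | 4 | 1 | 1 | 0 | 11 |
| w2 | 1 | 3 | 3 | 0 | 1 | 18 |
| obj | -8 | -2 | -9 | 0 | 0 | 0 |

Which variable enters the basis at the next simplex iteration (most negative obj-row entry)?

Negative obj-row entries: x1: -8, x2: -2, x3: -9.
The most negative is -9 in column x3, so x3 enters.

x3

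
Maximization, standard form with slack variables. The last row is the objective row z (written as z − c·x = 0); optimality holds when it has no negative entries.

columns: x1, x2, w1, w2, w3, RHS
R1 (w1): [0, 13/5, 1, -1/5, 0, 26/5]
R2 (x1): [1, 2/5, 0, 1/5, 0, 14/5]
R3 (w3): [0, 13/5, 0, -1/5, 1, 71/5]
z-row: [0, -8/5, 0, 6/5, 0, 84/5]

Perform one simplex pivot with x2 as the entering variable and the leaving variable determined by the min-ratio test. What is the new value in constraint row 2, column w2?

3/13

Ratio test on column x2 — row 1: (26/5)/(13/5) = 2; row 2: (14/5)/(2/5) = 7; row 3: (71/5)/(13/5) = 71/13. Minimum is 2 at row 1 (w1 leaves); pivot element 13/5.
Divide row 1 by 13/5; eliminate column x2 from the other rows.
Row 2 update in column w2: 1/5 − (2/5)·(-1/13) = 3/13.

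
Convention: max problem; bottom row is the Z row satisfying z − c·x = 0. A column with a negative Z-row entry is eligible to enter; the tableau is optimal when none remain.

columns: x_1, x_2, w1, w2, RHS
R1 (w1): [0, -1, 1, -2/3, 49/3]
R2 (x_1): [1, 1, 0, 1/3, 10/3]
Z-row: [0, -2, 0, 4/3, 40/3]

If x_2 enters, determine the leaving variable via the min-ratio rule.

x_1

Column x_2 entries and ratios — w1: -1 ≤ 0, skip; x_1: (10/3)/1 = 10/3.
Smallest ratio is 10/3 in the row of x_1, so x_1 leaves.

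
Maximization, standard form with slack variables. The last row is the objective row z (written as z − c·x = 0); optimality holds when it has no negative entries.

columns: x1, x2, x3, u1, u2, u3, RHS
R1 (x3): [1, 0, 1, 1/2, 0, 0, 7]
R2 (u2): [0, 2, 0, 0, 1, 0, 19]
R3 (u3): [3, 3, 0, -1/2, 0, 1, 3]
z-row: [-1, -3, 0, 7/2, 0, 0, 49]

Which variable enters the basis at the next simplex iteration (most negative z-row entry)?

Negative z-row entries: x1: -1, x2: -3.
The most negative is -3 in column x2, so x2 enters.

x2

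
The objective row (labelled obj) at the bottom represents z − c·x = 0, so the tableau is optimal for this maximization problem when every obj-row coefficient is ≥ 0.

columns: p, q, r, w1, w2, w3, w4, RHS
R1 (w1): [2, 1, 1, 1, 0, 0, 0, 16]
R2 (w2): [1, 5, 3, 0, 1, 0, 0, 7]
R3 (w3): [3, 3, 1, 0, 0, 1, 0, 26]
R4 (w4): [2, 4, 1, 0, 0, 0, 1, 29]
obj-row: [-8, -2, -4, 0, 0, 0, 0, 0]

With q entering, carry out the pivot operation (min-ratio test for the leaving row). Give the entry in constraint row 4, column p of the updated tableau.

6/5

Ratio test on column q — row 1: 16/1 = 16; row 2: 7/5 = 7/5; row 3: 26/3 = 26/3; row 4: 29/4 = 29/4. Minimum is 7/5 at row 2 (w2 leaves); pivot element 5.
Divide row 2 by 5; eliminate column q from the other rows.
Row 4 update in column p: 2 − 4·(1/5) = 6/5.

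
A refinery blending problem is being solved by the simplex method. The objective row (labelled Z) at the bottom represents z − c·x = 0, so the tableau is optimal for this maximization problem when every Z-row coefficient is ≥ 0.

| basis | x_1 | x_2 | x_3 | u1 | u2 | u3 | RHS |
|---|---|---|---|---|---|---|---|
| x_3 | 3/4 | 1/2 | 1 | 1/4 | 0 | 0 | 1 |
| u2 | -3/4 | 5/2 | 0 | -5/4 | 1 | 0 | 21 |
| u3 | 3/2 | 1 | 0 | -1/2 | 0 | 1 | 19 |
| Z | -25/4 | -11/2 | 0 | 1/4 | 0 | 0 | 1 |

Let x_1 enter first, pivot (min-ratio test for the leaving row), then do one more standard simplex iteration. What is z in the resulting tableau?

12

Ratio test on column x_1 — row 1: 1/(3/4) = 4/3; row 2: entry -3/4 ≤ 0; row 3: 19/(3/2) = 38/3. Minimum is 4/3 at row 1 (x_3 leaves); pivot element 3/4.
Pivot on row 1; the Z-row RHS becomes 1 − (-25/4)·(4/3) = 28/3.
Next entering variable (most negative Z-row entry -4/3): x_2.
Ratio test on column x_2 — row 1: (4/3)/(2/3) = 2; row 2: 22/3 = 22/3; row 3: entry 0 ≤ 0. Minimum is 2 at row 1 (x_1 leaves); pivot element 2/3.
After the second pivot the Z-row RHS is 28/3 − (-4/3)·2 = 12.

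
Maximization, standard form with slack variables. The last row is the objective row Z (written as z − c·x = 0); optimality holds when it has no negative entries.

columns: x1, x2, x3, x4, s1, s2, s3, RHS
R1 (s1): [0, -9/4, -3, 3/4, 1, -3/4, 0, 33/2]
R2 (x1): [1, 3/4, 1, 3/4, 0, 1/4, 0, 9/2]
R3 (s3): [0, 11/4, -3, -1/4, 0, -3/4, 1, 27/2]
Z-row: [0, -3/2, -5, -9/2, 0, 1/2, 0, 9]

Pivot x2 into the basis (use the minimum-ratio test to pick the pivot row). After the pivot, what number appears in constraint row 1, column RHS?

303/11

Ratio test on column x2 — row 1: entry -9/4 ≤ 0; row 2: (9/2)/(3/4) = 6; row 3: (27/2)/(11/4) = 54/11. Minimum is 54/11 at row 3 (s3 leaves); pivot element 11/4.
Divide row 3 by 11/4; eliminate column x2 from the other rows.
Row 1 update in column RHS: 33/2 − (-9/4)·(54/11) = 303/11.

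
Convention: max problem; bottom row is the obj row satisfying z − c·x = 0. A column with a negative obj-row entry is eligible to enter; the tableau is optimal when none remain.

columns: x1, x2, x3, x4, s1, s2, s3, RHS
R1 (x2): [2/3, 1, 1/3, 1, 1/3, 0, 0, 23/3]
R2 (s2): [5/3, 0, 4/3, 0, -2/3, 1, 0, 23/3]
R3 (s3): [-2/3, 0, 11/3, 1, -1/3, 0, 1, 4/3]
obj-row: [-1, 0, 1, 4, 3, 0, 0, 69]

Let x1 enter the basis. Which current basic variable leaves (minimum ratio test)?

s2

Column x1 entries and ratios — x2: (23/3)/(2/3) = 23/2; s2: (23/3)/(5/3) = 23/5; s3: -2/3 ≤ 0, skip.
Smallest ratio is 23/5 in the row of s2, so s2 leaves.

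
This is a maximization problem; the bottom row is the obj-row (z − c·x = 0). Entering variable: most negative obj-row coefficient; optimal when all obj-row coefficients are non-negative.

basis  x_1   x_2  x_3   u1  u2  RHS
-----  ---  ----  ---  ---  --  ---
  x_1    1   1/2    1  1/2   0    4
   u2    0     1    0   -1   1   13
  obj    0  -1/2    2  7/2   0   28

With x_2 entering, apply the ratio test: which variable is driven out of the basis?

Column x_2 entries and ratios — x_1: 4/(1/2) = 8; u2: 13/1 = 13.
Smallest ratio is 8 in the row of x_1, so x_1 leaves.

x_1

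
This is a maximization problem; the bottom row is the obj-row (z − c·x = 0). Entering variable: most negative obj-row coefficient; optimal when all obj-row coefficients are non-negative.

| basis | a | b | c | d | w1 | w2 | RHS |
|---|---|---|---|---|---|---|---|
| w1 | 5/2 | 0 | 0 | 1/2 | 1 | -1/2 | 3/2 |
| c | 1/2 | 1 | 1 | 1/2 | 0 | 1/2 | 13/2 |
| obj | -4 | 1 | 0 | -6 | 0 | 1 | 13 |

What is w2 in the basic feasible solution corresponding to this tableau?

0

w2 is not in the basis, so in the current basic feasible solution w2 = 0.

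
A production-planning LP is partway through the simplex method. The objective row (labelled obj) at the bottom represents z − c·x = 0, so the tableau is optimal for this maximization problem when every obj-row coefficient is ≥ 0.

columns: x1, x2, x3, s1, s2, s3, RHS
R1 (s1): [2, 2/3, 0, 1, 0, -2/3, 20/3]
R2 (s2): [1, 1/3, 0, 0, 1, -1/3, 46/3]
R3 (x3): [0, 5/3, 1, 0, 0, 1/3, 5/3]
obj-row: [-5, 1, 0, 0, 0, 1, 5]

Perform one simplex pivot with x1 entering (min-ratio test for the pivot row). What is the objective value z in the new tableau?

Ratio test on column x1 — row 1: (20/3)/2 = 10/3; row 2: (46/3)/1 = 46/3; row 3: entry 0 ≤ 0. Minimum is 10/3 at row 1 (s1 leaves); pivot element 2.
Pivot on row 1; the obj-row RHS becomes 5 − (-5)·(10/3) = 65/3.

65/3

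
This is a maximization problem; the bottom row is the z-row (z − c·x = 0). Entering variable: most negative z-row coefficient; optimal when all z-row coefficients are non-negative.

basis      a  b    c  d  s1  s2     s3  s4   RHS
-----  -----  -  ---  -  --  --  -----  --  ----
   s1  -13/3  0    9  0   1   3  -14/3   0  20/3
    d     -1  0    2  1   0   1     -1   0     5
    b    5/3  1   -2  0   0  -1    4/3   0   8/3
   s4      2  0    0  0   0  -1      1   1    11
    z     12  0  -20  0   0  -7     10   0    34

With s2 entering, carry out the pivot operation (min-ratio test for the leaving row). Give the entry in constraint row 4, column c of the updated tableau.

Ratio test on column s2 — row 1: (20/3)/3 = 20/9; row 2: 5/1 = 5; row 3: entry -1 ≤ 0; row 4: entry -1 ≤ 0. Minimum is 20/9 at row 1 (s1 leaves); pivot element 3.
Divide row 1 by 3; eliminate column s2 from the other rows.
Row 4 update in column c: 0 − (-1)·3 = 3.

3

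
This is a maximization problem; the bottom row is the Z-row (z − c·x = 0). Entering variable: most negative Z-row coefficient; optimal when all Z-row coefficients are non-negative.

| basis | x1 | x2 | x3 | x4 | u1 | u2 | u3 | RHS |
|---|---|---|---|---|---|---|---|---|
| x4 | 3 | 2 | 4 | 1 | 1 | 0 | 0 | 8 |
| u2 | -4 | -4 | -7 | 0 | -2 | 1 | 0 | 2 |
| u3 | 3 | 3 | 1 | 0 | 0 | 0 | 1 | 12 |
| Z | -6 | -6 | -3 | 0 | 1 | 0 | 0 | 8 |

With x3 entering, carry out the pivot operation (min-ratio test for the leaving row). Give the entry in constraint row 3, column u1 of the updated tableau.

-1/4

Ratio test on column x3 — row 1: 8/4 = 2; row 2: entry -7 ≤ 0; row 3: 12/1 = 12. Minimum is 2 at row 1 (x4 leaves); pivot element 4.
Divide row 1 by 4; eliminate column x3 from the other rows.
Row 3 update in column u1: 0 − 1·(1/4) = -1/4.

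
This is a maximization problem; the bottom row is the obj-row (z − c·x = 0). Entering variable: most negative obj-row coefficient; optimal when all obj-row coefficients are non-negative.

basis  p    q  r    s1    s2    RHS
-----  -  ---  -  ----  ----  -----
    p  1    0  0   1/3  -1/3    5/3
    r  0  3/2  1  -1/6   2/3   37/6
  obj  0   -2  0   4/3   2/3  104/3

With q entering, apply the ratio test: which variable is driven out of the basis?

r

Column q entries and ratios — p: 0 ≤ 0, skip; r: (37/6)/(3/2) = 37/9.
Smallest ratio is 37/9 in the row of r, so r leaves.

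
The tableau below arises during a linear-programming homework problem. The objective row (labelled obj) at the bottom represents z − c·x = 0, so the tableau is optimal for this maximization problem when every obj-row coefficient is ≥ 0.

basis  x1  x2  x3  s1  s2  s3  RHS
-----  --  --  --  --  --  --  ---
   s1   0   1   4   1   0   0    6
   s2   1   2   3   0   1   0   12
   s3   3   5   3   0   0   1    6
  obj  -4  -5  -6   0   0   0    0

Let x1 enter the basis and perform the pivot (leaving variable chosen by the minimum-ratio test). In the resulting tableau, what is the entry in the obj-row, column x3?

Ratio test on column x1 — row 1: entry 0 ≤ 0; row 2: 12/1 = 12; row 3: 6/3 = 2. Minimum is 2 at row 3 (s3 leaves); pivot element 3.
Divide row 3 by 3; eliminate column x1 from the other rows.
obj-row update in column x3: -6 − (-4)·1 = -2.

-2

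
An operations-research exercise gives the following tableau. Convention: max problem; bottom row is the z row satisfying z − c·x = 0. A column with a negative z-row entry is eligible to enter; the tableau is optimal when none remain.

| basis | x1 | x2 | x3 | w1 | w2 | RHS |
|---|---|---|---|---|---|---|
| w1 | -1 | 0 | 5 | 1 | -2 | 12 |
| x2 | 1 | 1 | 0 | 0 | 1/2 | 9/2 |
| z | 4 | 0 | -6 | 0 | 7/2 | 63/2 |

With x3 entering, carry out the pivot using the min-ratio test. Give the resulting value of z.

Ratio test on column x3 — row 1: 12/5 = 12/5; row 2: entry 0 ≤ 0. Minimum is 12/5 at row 1 (w1 leaves); pivot element 5.
Pivot on row 1; the z-row RHS becomes 63/2 − (-6)·(12/5) = 459/10.

459/10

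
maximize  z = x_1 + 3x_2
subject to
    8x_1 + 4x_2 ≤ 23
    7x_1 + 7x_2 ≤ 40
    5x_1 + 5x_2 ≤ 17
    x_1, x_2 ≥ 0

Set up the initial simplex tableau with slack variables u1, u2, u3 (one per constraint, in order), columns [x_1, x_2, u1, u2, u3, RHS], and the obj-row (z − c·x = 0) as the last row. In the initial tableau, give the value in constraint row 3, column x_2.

Constraint 3 has coefficient 5 on x_2.

5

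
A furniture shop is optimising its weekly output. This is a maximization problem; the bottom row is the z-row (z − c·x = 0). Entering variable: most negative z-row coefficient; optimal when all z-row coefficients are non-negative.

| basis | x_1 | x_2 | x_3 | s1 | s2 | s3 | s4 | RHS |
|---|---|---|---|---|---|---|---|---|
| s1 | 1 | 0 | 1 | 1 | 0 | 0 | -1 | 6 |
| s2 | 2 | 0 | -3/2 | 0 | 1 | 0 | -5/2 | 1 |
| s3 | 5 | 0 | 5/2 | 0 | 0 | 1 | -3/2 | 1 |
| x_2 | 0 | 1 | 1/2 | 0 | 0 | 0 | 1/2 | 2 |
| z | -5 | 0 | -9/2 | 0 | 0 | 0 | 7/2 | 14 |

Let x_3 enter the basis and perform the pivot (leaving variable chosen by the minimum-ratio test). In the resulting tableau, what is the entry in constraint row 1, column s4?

Ratio test on column x_3 — row 1: 6/1 = 6; row 2: entry -3/2 ≤ 0; row 3: 1/(5/2) = 2/5; row 4: 2/(1/2) = 4. Minimum is 2/5 at row 3 (s3 leaves); pivot element 5/2.
Divide row 3 by 5/2; eliminate column x_3 from the other rows.
Row 1 update in column s4: -1 − 1·(-3/5) = -2/5.

-2/5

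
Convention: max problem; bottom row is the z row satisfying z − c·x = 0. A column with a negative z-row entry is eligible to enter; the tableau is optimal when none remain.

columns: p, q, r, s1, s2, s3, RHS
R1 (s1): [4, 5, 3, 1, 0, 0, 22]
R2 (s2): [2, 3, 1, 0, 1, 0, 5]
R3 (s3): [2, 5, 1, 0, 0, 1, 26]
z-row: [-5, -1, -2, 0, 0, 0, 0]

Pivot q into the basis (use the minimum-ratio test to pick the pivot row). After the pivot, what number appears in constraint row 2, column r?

1/3

Ratio test on column q — row 1: 22/5 = 22/5; row 2: 5/3 = 5/3; row 3: 26/5 = 26/5. Minimum is 5/3 at row 2 (s2 leaves); pivot element 3.
Divide row 2 by 3; eliminate column q from the other rows.
In the new row 2, the r entry is the old entry divided by the pivot: 1/3 = 1/3.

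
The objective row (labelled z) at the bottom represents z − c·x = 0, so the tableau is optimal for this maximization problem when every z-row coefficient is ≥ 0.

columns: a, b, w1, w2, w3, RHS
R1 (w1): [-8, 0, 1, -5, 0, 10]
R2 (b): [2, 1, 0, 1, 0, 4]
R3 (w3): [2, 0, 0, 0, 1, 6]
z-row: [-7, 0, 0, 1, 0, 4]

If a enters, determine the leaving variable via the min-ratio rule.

Column a entries and ratios — w1: -8 ≤ 0, skip; b: 4/2 = 2; w3: 6/2 = 3.
Smallest ratio is 2 in the row of b, so b leaves.

b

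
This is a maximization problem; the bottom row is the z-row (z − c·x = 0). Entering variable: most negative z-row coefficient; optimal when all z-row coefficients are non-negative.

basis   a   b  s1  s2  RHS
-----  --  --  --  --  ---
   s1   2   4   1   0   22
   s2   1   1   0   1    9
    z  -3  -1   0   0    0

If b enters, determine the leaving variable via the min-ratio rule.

Column b entries and ratios — s1: 22/4 = 11/2; s2: 9/1 = 9.
Smallest ratio is 11/2 in the row of s1, so s1 leaves.

s1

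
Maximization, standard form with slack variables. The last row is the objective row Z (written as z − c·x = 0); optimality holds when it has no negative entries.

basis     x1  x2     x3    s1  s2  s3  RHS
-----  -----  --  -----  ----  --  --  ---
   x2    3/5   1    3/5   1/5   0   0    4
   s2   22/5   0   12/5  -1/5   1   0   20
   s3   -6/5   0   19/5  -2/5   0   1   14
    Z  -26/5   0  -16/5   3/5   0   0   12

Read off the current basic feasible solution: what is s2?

s2 is basic (row 2); its value is the RHS of that row, 20.

20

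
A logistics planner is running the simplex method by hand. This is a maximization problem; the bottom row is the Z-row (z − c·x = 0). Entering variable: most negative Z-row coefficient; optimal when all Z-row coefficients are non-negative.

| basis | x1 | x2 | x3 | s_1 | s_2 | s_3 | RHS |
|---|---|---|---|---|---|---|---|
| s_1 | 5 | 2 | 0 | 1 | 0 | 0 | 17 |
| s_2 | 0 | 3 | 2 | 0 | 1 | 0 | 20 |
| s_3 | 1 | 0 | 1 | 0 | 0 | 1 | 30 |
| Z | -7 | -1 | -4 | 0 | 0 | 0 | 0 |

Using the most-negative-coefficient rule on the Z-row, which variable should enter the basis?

Negative Z-row entries: x1: -7, x2: -1, x3: -4.
The most negative is -7 in column x1, so x1 enters.

x1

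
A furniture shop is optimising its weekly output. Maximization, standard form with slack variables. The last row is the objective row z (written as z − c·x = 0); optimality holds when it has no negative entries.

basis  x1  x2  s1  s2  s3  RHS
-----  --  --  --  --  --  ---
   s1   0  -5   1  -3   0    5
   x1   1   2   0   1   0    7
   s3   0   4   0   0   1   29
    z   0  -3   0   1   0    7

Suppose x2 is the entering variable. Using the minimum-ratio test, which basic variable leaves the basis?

Column x2 entries and ratios — s1: -5 ≤ 0, skip; x1: 7/2 = 7/2; s3: 29/4 = 29/4.
Smallest ratio is 7/2 in the row of x1, so x1 leaves.

x1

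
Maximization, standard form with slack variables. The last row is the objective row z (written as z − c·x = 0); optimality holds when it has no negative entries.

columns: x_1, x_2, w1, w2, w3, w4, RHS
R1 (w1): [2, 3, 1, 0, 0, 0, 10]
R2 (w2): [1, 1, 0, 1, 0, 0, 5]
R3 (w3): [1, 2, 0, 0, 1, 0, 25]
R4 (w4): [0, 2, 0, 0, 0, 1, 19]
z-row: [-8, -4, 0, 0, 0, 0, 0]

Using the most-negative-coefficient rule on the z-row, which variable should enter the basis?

x_1

Negative z-row entries: x_1: -8, x_2: -4.
The most negative is -8 in column x_1, so x_1 enters.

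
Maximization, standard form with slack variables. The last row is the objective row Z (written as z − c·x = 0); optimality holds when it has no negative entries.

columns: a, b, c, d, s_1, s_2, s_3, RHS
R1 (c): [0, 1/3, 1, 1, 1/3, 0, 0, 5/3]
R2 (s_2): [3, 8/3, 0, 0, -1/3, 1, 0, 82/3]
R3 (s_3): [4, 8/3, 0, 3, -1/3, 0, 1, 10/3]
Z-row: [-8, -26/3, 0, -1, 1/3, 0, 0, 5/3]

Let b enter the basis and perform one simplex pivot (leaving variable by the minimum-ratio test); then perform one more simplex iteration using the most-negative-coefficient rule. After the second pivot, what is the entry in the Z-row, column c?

2

Ratio test on column b — row 1: (5/3)/(1/3) = 5; row 2: (82/3)/(8/3) = 41/4; row 3: (10/3)/(8/3) = 5/4. Minimum is 5/4 at row 3 (s_3 leaves); pivot element 8/3.
Divide row 3 by 8/3; eliminate column b from the other rows.
Second iteration: most negative Z-row entry is -3/4 in column s_1, so s_1 enters.
Ratio test on column s_1 — row 1: (5/4)/(3/8) = 10/3; row 2: entry 0 ≤ 0; row 3: entry -1/8 ≤ 0. Minimum is 10/3 at row 1 (c leaves); pivot element 3/8.
Divide row 1 by 3/8; eliminate column s_1 from the other rows.
After both pivots, the entry at the Z-row, column c is 2.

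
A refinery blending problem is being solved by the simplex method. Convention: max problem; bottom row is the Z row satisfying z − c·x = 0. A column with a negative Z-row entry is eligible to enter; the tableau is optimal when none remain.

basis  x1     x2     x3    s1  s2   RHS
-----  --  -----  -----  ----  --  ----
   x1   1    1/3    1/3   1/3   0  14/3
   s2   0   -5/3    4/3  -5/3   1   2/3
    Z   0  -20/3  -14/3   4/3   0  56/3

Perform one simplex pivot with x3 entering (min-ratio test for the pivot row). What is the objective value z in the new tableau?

21

Ratio test on column x3 — row 1: (14/3)/(1/3) = 14; row 2: (2/3)/(4/3) = 1/2. Minimum is 1/2 at row 2 (s2 leaves); pivot element 4/3.
Pivot on row 2; the Z-row RHS becomes 56/3 − (-14/3)·(1/2) = 21.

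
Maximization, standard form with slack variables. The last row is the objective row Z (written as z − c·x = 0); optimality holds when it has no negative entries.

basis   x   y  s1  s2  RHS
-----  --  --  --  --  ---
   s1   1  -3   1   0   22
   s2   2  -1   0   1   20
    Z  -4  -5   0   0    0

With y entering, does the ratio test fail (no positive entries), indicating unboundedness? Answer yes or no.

yes

Every constraint-row entry in column y is ≤ 0, so increasing y is unbounded.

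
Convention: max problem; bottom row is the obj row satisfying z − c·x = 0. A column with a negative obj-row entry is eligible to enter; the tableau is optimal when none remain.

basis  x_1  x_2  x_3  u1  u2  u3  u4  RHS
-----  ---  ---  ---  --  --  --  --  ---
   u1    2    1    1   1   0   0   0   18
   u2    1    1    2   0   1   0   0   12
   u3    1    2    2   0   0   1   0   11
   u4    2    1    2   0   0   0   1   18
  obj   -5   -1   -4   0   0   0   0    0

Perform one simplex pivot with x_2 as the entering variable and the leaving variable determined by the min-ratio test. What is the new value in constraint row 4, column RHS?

Ratio test on column x_2 — row 1: 18/1 = 18; row 2: 12/1 = 12; row 3: 11/2 = 11/2; row 4: 18/1 = 18. Minimum is 11/2 at row 3 (u3 leaves); pivot element 2.
Divide row 3 by 2; eliminate column x_2 from the other rows.
Row 4 update in column RHS: 18 − 1·(11/2) = 25/2.

25/2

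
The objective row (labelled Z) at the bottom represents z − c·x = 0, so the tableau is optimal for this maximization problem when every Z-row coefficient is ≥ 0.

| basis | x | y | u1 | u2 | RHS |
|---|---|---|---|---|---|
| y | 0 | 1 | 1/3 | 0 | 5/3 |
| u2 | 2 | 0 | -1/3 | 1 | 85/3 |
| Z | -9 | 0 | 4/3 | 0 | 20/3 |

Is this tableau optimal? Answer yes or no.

The Z-row has a negative entry -9 in column x, so it is not optimal.

no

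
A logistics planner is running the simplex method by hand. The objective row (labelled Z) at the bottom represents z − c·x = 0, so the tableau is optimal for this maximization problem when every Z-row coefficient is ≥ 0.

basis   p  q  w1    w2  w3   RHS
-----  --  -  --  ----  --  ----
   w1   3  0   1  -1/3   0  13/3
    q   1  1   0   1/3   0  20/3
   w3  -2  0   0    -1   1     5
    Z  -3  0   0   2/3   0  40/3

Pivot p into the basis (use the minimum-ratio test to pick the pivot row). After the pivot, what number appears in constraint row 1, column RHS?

Ratio test on column p — row 1: (13/3)/3 = 13/9; row 2: (20/3)/1 = 20/3; row 3: entry -2 ≤ 0. Minimum is 13/9 at row 1 (w1 leaves); pivot element 3.
Divide row 1 by 3; eliminate column p from the other rows.
In the new row 1, the RHS entry is the old entry divided by the pivot: (13/3)/3 = 13/9.

13/9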